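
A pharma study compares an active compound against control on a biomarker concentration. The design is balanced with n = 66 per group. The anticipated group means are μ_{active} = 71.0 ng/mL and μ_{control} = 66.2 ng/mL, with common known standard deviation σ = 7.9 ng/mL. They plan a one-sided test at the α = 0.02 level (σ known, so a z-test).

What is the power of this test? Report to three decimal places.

Power ≈ 0.925

Standardized effect: d = |μ_{active} − μ_{control}| / σ = |71.0 − 66.2| / 7.9 = 0.6076
Noncentrality parameter: δ = d·√(n/2) = 0.6076 × √(66/2) = 3.4904
One-sided α = 0.02 → critical value z_{0.02} = 2.054.
Power = Φ(δ − 2.054) = Φ(1.437) = 0.9246.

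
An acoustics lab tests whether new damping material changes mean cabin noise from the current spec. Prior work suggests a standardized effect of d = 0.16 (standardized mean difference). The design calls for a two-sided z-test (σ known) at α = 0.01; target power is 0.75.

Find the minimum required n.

n = 413

For power 0.75 need Φ(δ − z_{0.005}) = 0.75, so δ = z_{0.005} + z_{0.25} = 2.576 + 0.674 = 3.250.
(Ignoring the negligible lower-tail rejection probability gives the usual closed-form inversion.)
δ = d·√n ⇒ n = (δ/d)² = (3.250 / 0.16)² = 412.68.
Round up to the next whole unit.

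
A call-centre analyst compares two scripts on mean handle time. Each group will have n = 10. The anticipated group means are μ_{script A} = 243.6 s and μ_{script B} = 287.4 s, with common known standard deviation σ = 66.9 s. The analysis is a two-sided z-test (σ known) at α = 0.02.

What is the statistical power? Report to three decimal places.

Power ≈ 0.194

Standardized effect: d = |μ_{script A} − μ_{script B}| / σ = |243.6 − 287.4| / 66.9 = 0.6547
Noncentrality parameter: λ = d·√(n/2) = 0.6547 × √(10/2) = 1.4640
Critical value for a two-sided test at α = 0.02: z_{α/2} = 2.326.
Power = Φ(λ − 2.326) + Φ(−λ − 2.326) = Φ(-0.862) + Φ(-3.790) = 0.1942 + 0.0001 = 0.1943.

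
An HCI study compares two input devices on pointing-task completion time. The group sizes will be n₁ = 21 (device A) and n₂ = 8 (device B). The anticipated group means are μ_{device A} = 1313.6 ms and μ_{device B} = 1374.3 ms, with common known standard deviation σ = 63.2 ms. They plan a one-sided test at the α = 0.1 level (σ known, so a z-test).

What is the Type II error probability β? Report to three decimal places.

β ≈ 0.151

Standardized effect: d = |μ_{device A} − μ_{device B}| / σ = |1313.6 − 1374.3| / 63.2 = 0.9604
Noncentrality parameter: δ = d / √(1/n₁ + 1/n₂) = 0.9604 / √(1/21 + 1/8) = 2.3117
Critical value for a one-sided test at α = 0.1: z_α = 1.282.
Power = P(Z > 1.282 − δ) = Φ(1.030) = 0.8485.
Type II error: β = 1 − power = 1 − 0.8485 = 0.1515.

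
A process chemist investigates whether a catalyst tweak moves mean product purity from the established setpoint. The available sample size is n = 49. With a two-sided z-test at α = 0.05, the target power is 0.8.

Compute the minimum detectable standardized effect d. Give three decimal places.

Required noncentrality: δ = z_{0.025} + z_{0.20} = 1.960 + 0.842 = 2.802.
(Lower-tail contribution to power is negligible for δ > 0.)
δ = d·√n ⇒ d = δ/√n = 2.802/√49 = 0.4002.

d ≈ 0.400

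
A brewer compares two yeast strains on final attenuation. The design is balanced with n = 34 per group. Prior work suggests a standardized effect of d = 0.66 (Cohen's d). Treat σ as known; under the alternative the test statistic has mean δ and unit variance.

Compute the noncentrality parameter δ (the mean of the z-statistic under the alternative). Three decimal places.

δ ≈ 2.721

The noncentrality parameter scales effect size by the design's sample-size factor: δ = d·√(n/2) = 0.66 × √(34/2) = 2.7212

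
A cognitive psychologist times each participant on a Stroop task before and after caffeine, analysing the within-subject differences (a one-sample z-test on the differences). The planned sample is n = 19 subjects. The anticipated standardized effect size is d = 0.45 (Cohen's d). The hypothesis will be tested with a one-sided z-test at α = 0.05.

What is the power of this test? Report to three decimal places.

Power ≈ 0.624

Noncentrality parameter: δ = d·√n = 0.45 × √19 = 1.9615
Critical value for a one-sided test at α = 0.05: z_α = 1.645.
Power = Φ(δ − 1.645) = Φ(0.317) = 0.6242.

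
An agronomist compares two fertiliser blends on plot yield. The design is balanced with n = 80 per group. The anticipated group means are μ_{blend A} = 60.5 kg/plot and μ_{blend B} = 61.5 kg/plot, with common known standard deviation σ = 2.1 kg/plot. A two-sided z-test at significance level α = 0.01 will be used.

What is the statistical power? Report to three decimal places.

Power ≈ 0.669

Standardized effect: d = |μ_{blend A} − μ_{blend B}| / σ = |60.5 − 61.5| / 2.1 = 0.4762
Noncentrality parameter: δ = d·√(n/2) = 0.4762 × √(80/2) = 3.0117
Critical value for a two-sided test at α = 0.01: z_{α/2} = 2.576.
Power = Φ(δ − 2.576) + Φ(−δ − 2.576) = Φ(0.436) + Φ(-5.588) = 0.6685 + 0.0000 = 0.6685.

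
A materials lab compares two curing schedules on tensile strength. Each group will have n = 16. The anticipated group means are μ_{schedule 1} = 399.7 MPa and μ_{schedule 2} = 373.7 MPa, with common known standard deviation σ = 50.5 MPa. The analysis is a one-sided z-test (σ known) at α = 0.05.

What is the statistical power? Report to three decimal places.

Power ≈ 0.425

Standardized effect: d = |μ_{schedule 1} − μ_{schedule 2}| / σ = |399.7 − 373.7| / 50.5 = 0.5149
Noncentrality parameter: δ = d·√(n/2) = 0.5149 × √(16/2) = 1.4562
Critical value for a one-sided test at α = 0.05: z_α = 1.645.
Power = Φ(δ − 1.645) = Φ(-0.189) = 0.4252.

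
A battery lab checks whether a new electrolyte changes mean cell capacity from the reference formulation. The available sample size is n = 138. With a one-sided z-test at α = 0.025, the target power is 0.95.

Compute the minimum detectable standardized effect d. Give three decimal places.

Need Φ(δ − 1.960) = 0.95, so δ = 1.960 + 1.645 = 3.605.
δ = d·√n ⇒ d = δ/√n = 3.605/√138 = 0.3069.

d ≈ 0.307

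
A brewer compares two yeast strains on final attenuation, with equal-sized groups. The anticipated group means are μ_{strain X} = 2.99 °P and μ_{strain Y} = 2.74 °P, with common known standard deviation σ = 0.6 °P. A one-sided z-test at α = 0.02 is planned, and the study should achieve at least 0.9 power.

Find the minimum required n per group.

Standardized effect: d = |μ_{strain X} − μ_{strain Y}| / σ = |2.99 − 2.74| / 0.6 = 0.4167
Set Φ(δ − 2.054) = 0.9; then δ − 2.054 = Φ⁻¹(0.9) = 1.282, giving δ = 3.335.
δ = d·√(n/2) ⇒ n = 2(δ/d)² = 2 × (3.335 / 0.4167)² = 128.15.
Round up to the next whole unit.

n = 129 per group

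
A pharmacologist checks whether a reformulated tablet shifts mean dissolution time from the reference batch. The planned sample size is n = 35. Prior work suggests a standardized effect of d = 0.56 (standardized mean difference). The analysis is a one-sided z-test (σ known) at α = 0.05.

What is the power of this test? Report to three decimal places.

Power ≈ 0.952

Noncentrality parameter: δ = d·√n = 0.56 × √35 = 3.3130
One-sided α = 0.05 → critical value z_{0.05} = 1.645.
Power = Φ(δ − 1.645) = Φ(1.668) = 0.9524.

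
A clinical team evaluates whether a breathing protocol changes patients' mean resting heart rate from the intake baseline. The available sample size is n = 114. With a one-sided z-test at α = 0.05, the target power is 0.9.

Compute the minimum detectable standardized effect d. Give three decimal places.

d ≈ 0.274

Required noncentrality: δ = z_{0.05} + z_{0.10} = 1.645 + 1.282 = 2.926.
δ = d·√n ⇒ d = δ/√n = 2.926/√114 = 0.2741.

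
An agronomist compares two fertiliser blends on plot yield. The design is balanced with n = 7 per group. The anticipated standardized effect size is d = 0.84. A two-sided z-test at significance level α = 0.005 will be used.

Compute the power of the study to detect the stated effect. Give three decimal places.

Noncentrality parameter: δ = d·√(n/2) = 0.84 × √(7/2) = 1.5715
Critical value for a two-sided test at α = 0.005: z_{α/2} = 2.807.
Power = Φ(δ − 2.807) + Φ(−δ − 2.807) = Φ(-1.236) + Φ(-4.379) = 0.1083 + 0.0000 = 0.1083.

Power ≈ 0.108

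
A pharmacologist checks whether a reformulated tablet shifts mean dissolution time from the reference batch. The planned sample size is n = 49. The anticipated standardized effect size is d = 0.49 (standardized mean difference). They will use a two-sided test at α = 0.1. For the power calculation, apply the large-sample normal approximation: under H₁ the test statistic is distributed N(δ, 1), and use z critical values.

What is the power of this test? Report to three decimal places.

Noncentrality parameter: δ = d·√n = 0.49 × √49 = 3.4300
Two-sided α = 0.1 → critical value z_{0.05} = 1.645.
Power = Φ(δ − 1.645) + Φ(−δ − 1.645) = Φ(1.785) + Φ(-5.075) = 0.9629 + 0.0000 = 0.9629.

Power ≈ 0.963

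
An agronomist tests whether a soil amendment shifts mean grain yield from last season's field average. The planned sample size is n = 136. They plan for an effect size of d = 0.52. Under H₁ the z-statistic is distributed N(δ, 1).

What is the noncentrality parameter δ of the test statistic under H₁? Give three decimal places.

δ ≈ 6.064

The noncentrality parameter scales effect size by the design's sample-size factor: δ = d·√n = 0.52 × √136 = 6.0642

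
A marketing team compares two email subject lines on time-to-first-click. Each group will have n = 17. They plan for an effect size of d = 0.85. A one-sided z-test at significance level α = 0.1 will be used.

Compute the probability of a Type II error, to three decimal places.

β ≈ 0.116

Noncentrality parameter: δ = d·√(n/2) = 0.85 × √(17/2) = 2.4782
One-sided α = 0.1 → critical value z_{0.1} = 1.282.
Power = P(Z > 1.282 − δ) = Φ(1.197) = 0.8843.
Type II error: β = 1 − power = 1 − 0.8843 = 0.1157.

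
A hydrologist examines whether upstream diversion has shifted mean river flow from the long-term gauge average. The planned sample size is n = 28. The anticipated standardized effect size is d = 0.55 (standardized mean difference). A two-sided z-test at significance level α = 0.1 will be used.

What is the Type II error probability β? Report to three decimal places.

β ≈ 0.103

Noncentrality parameter: δ = d·√n = 0.55 × √28 = 2.9103
Critical value for a two-sided test at α = 0.1: z_{α/2} = 1.645.
Power = Φ(δ − 1.645) + Φ(−δ − 1.645) = Φ(1.265) + Φ(-4.555) = 0.8971 + 0.0000 = 0.8972.
Type II error: β = 1 − power = 1 − 0.8972 = 0.1028.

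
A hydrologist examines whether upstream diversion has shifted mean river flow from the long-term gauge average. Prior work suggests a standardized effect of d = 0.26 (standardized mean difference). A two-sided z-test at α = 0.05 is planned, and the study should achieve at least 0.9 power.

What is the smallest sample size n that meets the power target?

n = 156

Set Φ(δ − 1.960) = 0.9; then δ − 1.960 = Φ⁻¹(0.9) = 1.282, giving δ = 3.242.
(The Φ(−δ − z_{α/2}) term is vanishingly small for δ > 0 and is dropped in the standard sample-size formula.)
δ = d·√n ⇒ n = (δ/d)² = (3.242 / 0.26)² = 155.44.
Rounding up, n = 156.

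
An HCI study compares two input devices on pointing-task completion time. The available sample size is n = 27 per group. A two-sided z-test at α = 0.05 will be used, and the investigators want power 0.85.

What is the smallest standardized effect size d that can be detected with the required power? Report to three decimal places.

Need Φ(δ − 1.960) = 0.85, so δ = 1.960 + 1.036 = 2.996.
(The second rejection-region term Φ(−δ − z_{α/2}) is negligible and dropped.)
δ = d·√(n/2) ⇒ d = δ/√(n/2) = 2.996/√(27/2) = 0.8155.

d ≈ 0.816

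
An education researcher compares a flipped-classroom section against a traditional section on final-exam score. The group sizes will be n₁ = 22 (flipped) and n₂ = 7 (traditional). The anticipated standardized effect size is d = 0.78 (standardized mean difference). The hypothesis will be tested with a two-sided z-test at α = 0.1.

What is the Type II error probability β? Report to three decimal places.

Noncentrality parameter: δ = d / √(1/n₁ + 1/n₂) = 0.78 / √(1/22 + 1/7) = 1.7974
Critical value for a two-sided test at α = 0.1: z_{α/2} = 1.645.
Power = Φ(δ − 1.645) + Φ(−δ − 1.645) = Φ(0.153) + Φ(-3.442) = 0.5606 + 0.0003 = 0.5609.
Type II error: β = 1 − power = 1 − 0.5609 = 0.4391.

β ≈ 0.439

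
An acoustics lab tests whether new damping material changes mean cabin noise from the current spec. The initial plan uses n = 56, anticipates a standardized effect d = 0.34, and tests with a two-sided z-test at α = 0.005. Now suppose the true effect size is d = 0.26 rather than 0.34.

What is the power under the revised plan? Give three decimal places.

Power ≈ 0.195

With d = 0.26: δ = d·√n = 0.26 × √56 = 1.9457. Critical value z_{0.0025} = 2.807.
Revised power = Φ(δ − 2.807) + Φ(−δ − 2.807) = Φ(-0.861) + Φ(-4.753) = 0.1945 + 0.0000 = 0.1945.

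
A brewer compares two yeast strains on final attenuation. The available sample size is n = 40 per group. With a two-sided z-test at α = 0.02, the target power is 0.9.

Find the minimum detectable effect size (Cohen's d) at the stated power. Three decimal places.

d ≈ 0.807

Required noncentrality: δ = z_{0.01} + z_{0.10} = 2.326 + 1.282 = 3.608.
(Lower-tail contribution to power is negligible for δ > 0.)
δ = d·√(n/2) ⇒ d = δ/√(n/2) = 3.608/√(40/2) = 0.8068.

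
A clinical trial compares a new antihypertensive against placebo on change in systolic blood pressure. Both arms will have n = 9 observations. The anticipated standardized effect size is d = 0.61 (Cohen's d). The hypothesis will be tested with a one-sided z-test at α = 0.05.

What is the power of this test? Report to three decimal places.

Power ≈ 0.363

Noncentrality parameter: δ = d·√(n/2) = 0.61 × √(9/2) = 1.2940
Critical value for a one-sided test at α = 0.05: z_α = 1.645.
Power = P(Z > 1.645 − δ) = Φ(-0.351) = 0.3629.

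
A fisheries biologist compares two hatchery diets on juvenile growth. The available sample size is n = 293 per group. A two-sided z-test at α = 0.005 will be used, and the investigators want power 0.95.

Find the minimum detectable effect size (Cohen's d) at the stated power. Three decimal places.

Need Φ(δ − 2.807) = 0.95, so δ = 2.807 + 1.645 = 4.452.
(Lower-tail contribution to power is negligible for δ > 0.)
δ = d·√(n/2) ⇒ d = δ/√(n/2) = 4.452/√(293/2) = 0.3678.

d ≈ 0.368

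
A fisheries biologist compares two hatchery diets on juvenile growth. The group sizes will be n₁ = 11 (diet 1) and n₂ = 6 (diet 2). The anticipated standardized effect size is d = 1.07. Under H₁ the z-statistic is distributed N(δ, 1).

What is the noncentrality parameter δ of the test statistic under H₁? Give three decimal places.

δ ≈ 2.108

δ = d / √(1/n₁ + 1/n₂) = 1.07 / √(1/11 + 1/6) = 2.1083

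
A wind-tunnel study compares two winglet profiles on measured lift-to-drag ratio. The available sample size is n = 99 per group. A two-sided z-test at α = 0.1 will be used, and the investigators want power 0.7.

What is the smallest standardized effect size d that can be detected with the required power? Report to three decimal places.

d ≈ 0.308

Need Φ(δ − 1.645) = 0.7, so δ = 1.645 + 0.524 = 2.169.
(The second rejection-region term Φ(−δ − z_{α/2}) is negligible and dropped.)
δ = d·√(n/2) ⇒ d = δ/√(n/2) = 2.169/√(99/2) = 0.3083.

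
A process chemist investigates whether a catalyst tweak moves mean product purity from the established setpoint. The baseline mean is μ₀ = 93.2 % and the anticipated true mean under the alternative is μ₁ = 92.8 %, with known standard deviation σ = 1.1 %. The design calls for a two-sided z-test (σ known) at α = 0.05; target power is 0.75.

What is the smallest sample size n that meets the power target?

Standardized effect: d = |μ₁ − μ₀| / σ = |92.8 − 93.2| / 1.1 = 0.3636
Set Φ(δ − 1.960) = 0.75; then δ − 1.960 = Φ⁻¹(0.75) = 0.674, giving δ = 2.634.
(For δ > 0 the lower-tail rejection region contributes negligibly to power, so the one-term inversion is standard.)
δ = d·√n ⇒ n = (δ/d)² = (2.634 / 0.3636)² = 52.49.
Rounding up, n = 53.

n = 53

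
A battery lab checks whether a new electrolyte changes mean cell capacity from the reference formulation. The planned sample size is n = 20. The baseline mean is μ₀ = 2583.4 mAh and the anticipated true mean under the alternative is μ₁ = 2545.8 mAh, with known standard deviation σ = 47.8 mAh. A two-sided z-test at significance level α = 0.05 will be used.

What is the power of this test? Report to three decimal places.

Power ≈ 0.940

Standardized effect: d = |μ₁ − μ₀| / σ = |2545.8 − 2583.4| / 47.8 = 0.7866
Noncentrality parameter: δ = d·√n = 0.7866 × √20 = 3.5178
Critical value for a two-sided test at α = 0.05: z_{α/2} = 1.960.
Power = Φ(δ − 1.960) + Φ(−δ − 1.960) = Φ(1.558) + Φ(-5.478) = 0.9404 + 0.0000 = 0.9404.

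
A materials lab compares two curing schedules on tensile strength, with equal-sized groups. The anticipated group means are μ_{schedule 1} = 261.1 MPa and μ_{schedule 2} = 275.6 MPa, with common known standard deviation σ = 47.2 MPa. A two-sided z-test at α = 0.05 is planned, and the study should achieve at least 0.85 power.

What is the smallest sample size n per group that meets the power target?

Standardized effect: d = |μ_{schedule 1} − μ_{schedule 2}| / σ = |261.1 − 275.6| / 47.2 = 0.3072
Set Φ(δ − 1.960) = 0.85; then δ − 1.960 = Φ⁻¹(0.85) = 1.036, giving δ = 2.996.
(The Φ(−δ − z_{α/2}) term is vanishingly small for δ > 0 and is dropped in the standard sample-size formula.)
δ = d·√(n/2) ⇒ n = 2(δ/d)² = 2 × (2.996 / 0.3072)² = 190.27.
Round up to the next whole unit.

n = 191 per group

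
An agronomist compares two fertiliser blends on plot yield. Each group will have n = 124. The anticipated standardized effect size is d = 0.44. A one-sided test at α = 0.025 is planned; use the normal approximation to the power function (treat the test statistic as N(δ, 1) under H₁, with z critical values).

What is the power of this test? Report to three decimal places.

Power ≈ 0.934

Noncentrality parameter: δ = d·√(n/2) = 0.44 × √(124/2) = 3.4646
Critical value for a one-sided test at α = 0.025: z_α = 1.960.
Power = P(Z > 1.960 − δ) = Φ(1.505) = 0.9338.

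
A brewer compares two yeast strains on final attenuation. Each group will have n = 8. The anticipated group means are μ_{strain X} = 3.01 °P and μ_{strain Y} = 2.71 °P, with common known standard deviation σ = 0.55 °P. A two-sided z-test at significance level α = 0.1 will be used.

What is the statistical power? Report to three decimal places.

Power ≈ 0.293

Standardized effect: d = |μ_{strain X} − μ_{strain Y}| / σ = |3.01 − 2.71| / 0.55 = 0.5455
Noncentrality parameter: δ = d·√(n/2) = 0.5455 × √(8/2) = 1.0909
Critical value for a two-sided test at α = 0.1: z_{α/2} = 1.645.
Power = Φ(δ − 1.645) + Φ(−δ − 1.645) = Φ(-0.554) + Φ(-2.736) = 0.2898 + 0.0031 = 0.2929.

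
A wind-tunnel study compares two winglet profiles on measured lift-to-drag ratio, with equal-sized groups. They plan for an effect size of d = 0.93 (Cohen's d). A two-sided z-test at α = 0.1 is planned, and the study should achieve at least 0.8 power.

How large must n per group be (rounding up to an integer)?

For power 0.8 need Φ(δ − z_{0.05}) = 0.8, so δ = z_{0.05} + z_{0.20} = 1.645 + 0.842 = 2.486.
(Ignoring the negligible lower-tail rejection probability gives the usual closed-form inversion.)
δ = d·√(n/2) ⇒ n = 2(δ/d)² = 2 × (2.486 / 0.93)² = 14.30.
Rounding up, n = 15 per group.

n = 15 per group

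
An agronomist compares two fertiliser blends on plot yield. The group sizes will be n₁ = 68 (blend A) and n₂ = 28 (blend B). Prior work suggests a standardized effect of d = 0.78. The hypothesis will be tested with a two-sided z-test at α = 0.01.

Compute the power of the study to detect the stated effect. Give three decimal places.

Power ≈ 0.815

Noncentrality parameter: δ = d / √(1/n₁ + 1/n₂) = 0.78 / √(1/68 + 1/28) = 3.4737
Critical value for a two-sided test at α = 0.01: z_{α/2} = 2.576.
Power = Φ(δ − 2.576) + Φ(−δ − 2.576) = Φ(0.898) + Φ(-6.050) = 0.8154 + 0.0000 = 0.8154.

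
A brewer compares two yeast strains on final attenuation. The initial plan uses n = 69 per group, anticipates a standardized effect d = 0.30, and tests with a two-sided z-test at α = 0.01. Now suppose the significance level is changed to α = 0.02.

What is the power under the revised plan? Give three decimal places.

δ = d·√(n/2) = 0.30 × √(69/2) = 1.7621 (unchanged). New critical value: z_{0.01} = 2.326.
Revised power = Φ(δ − 2.326) + Φ(−δ − 2.326) = Φ(-0.564) + Φ(-4.088) = 0.2863 + 0.0000 = 0.2863.

Power ≈ 0.286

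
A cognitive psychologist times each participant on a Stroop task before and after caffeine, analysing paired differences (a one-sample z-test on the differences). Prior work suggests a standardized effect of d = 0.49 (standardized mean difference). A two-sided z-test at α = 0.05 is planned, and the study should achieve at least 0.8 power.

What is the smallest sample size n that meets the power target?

n = 33

For power 0.8 need Φ(δ − z_{0.025}) = 0.8, so δ = z_{0.025} + z_{0.20} = 1.960 + 0.842 = 2.802.
(Ignoring the negligible lower-tail rejection probability gives the usual closed-form inversion.)
δ = d·√n ⇒ n = (δ/d)² = (2.802 / 0.49)² = 32.69.
Round up to the next whole unit.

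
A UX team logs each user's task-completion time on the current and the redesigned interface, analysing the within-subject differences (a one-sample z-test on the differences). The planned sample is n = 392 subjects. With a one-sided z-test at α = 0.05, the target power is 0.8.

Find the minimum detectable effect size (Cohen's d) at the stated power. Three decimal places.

d ≈ 0.126

Required noncentrality: δ = z_{0.05} + z_{0.20} = 1.645 + 0.842 = 2.486.
δ = d·√n ⇒ d = δ/√n = 2.486/√392 = 0.1256.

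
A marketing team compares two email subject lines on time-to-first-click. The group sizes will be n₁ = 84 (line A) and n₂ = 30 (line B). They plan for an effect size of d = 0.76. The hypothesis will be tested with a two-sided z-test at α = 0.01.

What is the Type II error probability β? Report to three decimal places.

β ≈ 0.159

Noncentrality parameter: δ = d / √(1/n₁ + 1/n₂) = 0.76 / √(1/84 + 1/30) = 3.5732
Two-sided α = 0.01 → critical value z_{0.005} = 2.576.
Power = Φ(δ − 2.576) + Φ(−δ − 2.576) = Φ(0.997) + Φ(-6.149) = 0.8407 + 0.0000 = 0.8407.
Type II error: β = 1 − power = 1 − 0.8407 = 0.1593.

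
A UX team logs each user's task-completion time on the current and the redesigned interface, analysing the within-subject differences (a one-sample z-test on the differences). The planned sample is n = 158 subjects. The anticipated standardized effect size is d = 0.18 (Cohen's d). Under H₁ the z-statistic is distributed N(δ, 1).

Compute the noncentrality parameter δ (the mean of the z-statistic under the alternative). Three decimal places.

The noncentrality parameter scales effect size by the design's sample-size factor: δ = d·√n = 0.18 × √158 = 2.2626

δ ≈ 2.263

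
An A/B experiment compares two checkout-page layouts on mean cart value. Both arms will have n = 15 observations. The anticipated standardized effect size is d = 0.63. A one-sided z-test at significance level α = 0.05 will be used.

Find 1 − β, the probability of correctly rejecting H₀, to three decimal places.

Power ≈ 0.532

Noncentrality parameter: δ = d·√(n/2) = 0.63 × √(15/2) = 1.7253
One-sided α = 0.05 → critical value z_{0.05} = 1.645.
Power = P(Z > 1.645 − δ) = Φ(0.080) = 0.5321.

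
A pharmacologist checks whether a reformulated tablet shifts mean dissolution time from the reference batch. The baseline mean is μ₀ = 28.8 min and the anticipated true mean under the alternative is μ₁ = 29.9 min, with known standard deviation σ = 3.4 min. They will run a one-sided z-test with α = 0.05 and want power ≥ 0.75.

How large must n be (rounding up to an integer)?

Standardized effect: d = |μ₁ − μ₀| / σ = |29.9 − 28.8| / 3.4 = 0.3235
For power 0.75 need Φ(δ − z_{0.05}) = 0.75, so δ = z_{0.05} + z_{0.25} = 1.645 + 0.674 = 2.319.
δ = d·√n ⇒ n = (δ/d)² = (2.319 / 0.3235)² = 51.39.
Round up to the next whole unit.

n = 52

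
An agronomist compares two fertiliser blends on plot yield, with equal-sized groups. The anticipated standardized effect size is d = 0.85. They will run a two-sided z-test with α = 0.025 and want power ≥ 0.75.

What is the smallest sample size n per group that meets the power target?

Set Φ(δ − 2.241) = 0.75; then δ − 2.241 = Φ⁻¹(0.75) = 0.674, giving δ = 2.916.
(The Φ(−δ − z_{α/2}) term is vanishingly small for δ > 0 and is dropped in the standard sample-size formula.)
δ = d·√(n/2) ⇒ n = 2(δ/d)² = 2 × (2.916 / 0.85)² = 23.54.
Rounding up, n = 24 per group.

n = 24 per group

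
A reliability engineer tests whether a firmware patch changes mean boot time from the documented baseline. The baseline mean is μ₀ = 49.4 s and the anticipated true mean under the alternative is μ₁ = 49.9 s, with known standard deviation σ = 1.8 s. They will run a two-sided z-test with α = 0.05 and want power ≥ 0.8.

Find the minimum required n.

n = 102

Standardized effect: d = |μ₁ − μ₀| / σ = |49.9 − 49.4| / 1.8 = 0.2778
For power 0.8 need Φ(δ − z_{0.025}) = 0.8, so δ = z_{0.025} + z_{0.20} = 1.960 + 0.842 = 2.802.
(The Φ(−δ − z_{α/2}) term is vanishingly small for δ > 0 and is dropped in the standard sample-size formula.)
δ = d·√n ⇒ n = (δ/d)² = (2.802 / 0.2778)² = 101.72.
Rounding up, n = 102.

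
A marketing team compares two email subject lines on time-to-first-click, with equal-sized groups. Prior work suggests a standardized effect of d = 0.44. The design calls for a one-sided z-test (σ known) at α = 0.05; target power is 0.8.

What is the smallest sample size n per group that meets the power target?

n = 64 per group

Set Φ(δ − 1.645) = 0.8; then δ − 1.645 = Φ⁻¹(0.8) = 0.842, giving δ = 2.486.
δ = d·√(n/2) ⇒ n = 2(δ/d)² = 2 × (2.486 / 0.44)² = 63.87.
Round up to the next whole unit.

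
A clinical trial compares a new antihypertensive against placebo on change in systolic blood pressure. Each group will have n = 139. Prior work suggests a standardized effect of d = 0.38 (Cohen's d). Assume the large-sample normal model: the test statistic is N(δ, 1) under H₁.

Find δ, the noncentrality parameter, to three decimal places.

δ ≈ 3.168

The noncentrality parameter scales effect size by the design's sample-size factor: δ = d·√(n/2) = 0.38 × √(139/2) = 3.1679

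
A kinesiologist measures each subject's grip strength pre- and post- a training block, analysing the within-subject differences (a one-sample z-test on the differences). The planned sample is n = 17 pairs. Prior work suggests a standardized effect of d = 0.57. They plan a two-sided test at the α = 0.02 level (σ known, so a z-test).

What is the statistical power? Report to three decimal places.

Power ≈ 0.510

Noncentrality parameter: δ = d·√n = 0.57 × √17 = 2.3502
Critical value for a two-sided test at α = 0.02: z_{α/2} = 2.326.
Power = Φ(δ − 2.326) + Φ(−δ − 2.326) = Φ(0.024) + Φ(-4.677) = 0.5095 + 0.0000 = 0.5095.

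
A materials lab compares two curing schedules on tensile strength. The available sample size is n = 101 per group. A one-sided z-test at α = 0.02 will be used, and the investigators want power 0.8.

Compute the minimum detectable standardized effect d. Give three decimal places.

d ≈ 0.407

Required noncentrality: δ = z_{0.02} + z_{0.20} = 2.054 + 0.842 = 2.895.
δ = d·√(n/2) ⇒ d = δ/√(n/2) = 2.895/√(101/2) = 0.4074.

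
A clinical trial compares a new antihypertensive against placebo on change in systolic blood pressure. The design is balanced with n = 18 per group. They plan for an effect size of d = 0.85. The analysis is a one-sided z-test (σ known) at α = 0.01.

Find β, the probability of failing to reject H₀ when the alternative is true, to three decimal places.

β ≈ 0.412

Noncentrality parameter: λ = d·√(n/2) = 0.85 × √(18/2) = 2.5500
Critical value for a one-sided test at α = 0.01: z_α = 2.326.
Power = P(Z > 2.326 − λ) = Φ(0.224) = 0.5885.
Type II error: β = 1 − power = 1 − 0.5885 = 0.4115.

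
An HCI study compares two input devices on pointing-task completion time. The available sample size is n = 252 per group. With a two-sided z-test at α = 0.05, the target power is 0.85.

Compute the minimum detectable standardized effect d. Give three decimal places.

d ≈ 0.267

Need Φ(δ − 1.960) = 0.85, so δ = 1.960 + 1.036 = 2.996.
(The second rejection-region term Φ(−δ − z_{α/2}) is negligible and dropped.)
δ = d·√(n/2) ⇒ d = δ/√(n/2) = 2.996/√(252/2) = 0.2669.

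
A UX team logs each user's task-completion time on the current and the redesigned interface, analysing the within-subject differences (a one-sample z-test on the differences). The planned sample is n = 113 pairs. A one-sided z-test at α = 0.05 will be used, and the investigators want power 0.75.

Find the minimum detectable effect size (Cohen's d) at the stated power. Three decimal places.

d ≈ 0.218

Need Φ(δ − 1.645) = 0.75, so δ = 1.645 + 0.674 = 2.319.
δ = d·√n ⇒ d = δ/√n = 2.319/√113 = 0.2182.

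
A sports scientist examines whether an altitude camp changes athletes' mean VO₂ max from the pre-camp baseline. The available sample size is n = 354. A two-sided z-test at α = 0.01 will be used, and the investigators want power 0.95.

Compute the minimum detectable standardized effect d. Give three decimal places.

d ≈ 0.224

Required noncentrality: δ = z_{0.005} + z_{0.05} = 2.576 + 1.645 = 4.221.
(Lower-tail contribution to power is negligible for δ > 0.)
δ = d·√n ⇒ d = δ/√n = 4.221/√354 = 0.2243.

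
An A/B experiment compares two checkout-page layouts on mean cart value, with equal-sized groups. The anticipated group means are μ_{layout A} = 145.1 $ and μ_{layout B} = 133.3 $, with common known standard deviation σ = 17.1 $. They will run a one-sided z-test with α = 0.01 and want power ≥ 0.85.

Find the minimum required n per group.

Standardized effect: d = |μ_{layout A} − μ_{layout B}| / σ = |145.1 − 133.3| / 17.1 = 0.6901
Set Φ(δ − 2.326) = 0.85; then δ − 2.326 = Φ⁻¹(0.85) = 1.036, giving δ = 3.363.
δ = d·√(n/2) ⇒ n = 2(δ/d)² = 2 × (3.363 / 0.6901)² = 47.50.
Round up to the next whole unit.

n = 48 per group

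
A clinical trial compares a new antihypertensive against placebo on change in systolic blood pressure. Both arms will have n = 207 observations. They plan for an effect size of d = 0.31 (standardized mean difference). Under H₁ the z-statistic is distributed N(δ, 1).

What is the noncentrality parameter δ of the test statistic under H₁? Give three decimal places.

δ = d·√(n/2) = 0.31 × √(207/2) = 3.1538

δ ≈ 3.154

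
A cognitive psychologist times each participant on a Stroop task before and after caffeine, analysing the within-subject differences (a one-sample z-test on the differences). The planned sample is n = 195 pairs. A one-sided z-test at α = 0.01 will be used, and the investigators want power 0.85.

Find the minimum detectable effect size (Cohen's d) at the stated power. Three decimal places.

d ≈ 0.241

Required noncentrality: δ = z_{0.01} + z_{0.15} = 2.326 + 1.036 = 3.363.
δ = d·√n ⇒ d = δ/√n = 3.363/√195 = 0.2408.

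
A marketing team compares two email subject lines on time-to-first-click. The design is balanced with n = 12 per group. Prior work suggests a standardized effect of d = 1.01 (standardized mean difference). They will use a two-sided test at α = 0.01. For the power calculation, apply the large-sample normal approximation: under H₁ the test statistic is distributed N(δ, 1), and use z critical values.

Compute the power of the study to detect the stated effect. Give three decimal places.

Noncentrality parameter: λ = d·√(n/2) = 1.01 × √(12/2) = 2.4740
Two-sided α = 0.01 → critical value z_{0.005} = 2.576.
Power = Φ(λ − 2.576) + Φ(−λ − 2.576) = Φ(-0.102) + Φ(-5.050) = 0.4594 + 0.0000 = 0.4594.

Power ≈ 0.459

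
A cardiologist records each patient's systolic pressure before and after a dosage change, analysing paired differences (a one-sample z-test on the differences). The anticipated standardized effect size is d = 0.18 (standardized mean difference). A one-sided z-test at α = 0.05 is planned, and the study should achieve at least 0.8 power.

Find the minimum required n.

For power 0.8 need Φ(δ − z_{0.05}) = 0.8, so δ = z_{0.05} + z_{0.20} = 1.645 + 0.842 = 2.486.
δ = d·√n ⇒ n = (δ/d)² = (2.486 / 0.18)² = 190.82.
Rounding up, n = 191.

n = 191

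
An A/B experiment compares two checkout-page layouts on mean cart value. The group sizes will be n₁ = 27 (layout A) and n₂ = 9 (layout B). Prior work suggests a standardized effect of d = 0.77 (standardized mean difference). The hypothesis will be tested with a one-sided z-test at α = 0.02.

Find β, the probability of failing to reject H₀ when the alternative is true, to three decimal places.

Noncentrality parameter: δ = d / √(1/n₁ + 1/n₂) = 0.77 / √(1/27 + 1/9) = 2.0005
Critical value for a one-sided test at α = 0.02: z_α = 2.054.
Power = P(Z > 2.054 − δ) = Φ(-0.053) = 0.4788.
Type II error: β = 1 − power = 1 − 0.4788 = 0.5212.

β ≈ 0.521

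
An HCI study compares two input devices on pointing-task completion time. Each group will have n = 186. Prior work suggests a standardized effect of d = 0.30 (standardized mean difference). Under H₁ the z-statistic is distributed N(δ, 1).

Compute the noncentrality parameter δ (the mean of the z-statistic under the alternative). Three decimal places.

δ ≈ 2.893

The noncentrality parameter scales effect size by the design's sample-size factor: δ = d·√(n/2) = 0.30 × √(186/2) = 2.8931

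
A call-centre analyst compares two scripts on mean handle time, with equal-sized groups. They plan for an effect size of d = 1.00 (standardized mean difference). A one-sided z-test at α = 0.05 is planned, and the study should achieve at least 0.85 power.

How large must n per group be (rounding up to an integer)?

For power 0.85 need Φ(δ − z_{0.05}) = 0.85, so δ = z_{0.05} + z_{0.15} = 1.645 + 1.036 = 2.681.
δ = d·√(n/2) ⇒ n = 2(δ/d)² = 2 × (2.681 / 1.00)² = 14.38.
Round up to the next whole unit.

n = 15 per group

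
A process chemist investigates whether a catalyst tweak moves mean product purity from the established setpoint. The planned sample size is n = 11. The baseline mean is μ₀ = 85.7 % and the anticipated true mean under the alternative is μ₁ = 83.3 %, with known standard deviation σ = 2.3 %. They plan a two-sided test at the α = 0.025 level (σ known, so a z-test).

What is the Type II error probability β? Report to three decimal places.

Standardized effect: d = |μ₁ − μ₀| / σ = |83.3 − 85.7| / 2.3 = 1.0435
Noncentrality parameter: δ = d·√n = 1.0435 × √11 = 3.4608
Two-sided α = 0.025 → critical value z_{0.0125} = 2.241.
Power = Φ(δ − 2.241) + Φ(−δ − 2.241) = Φ(1.219) + Φ(-5.702) = 0.8887 + 0.0000 = 0.8887.
Type II error: β = 1 − power = 1 − 0.8887 = 0.1113.

β ≈ 0.111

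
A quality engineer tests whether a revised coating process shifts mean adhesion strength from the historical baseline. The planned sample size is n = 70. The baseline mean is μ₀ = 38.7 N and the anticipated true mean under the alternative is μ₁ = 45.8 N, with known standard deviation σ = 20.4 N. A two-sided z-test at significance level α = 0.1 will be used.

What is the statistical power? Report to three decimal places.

Standardized effect: d = |μ₁ − μ₀| / σ = |45.8 − 38.7| / 20.4 = 0.3480
Noncentrality parameter: δ = d·√n = 0.3480 × √70 = 2.9119
Two-sided α = 0.1 → critical value z_{0.05} = 1.645.
Power = Φ(δ − 1.645) + Φ(−δ − 1.645) = Φ(1.267) + Φ(-4.557) = 0.8974 + 0.0000 = 0.8974.

Power ≈ 0.897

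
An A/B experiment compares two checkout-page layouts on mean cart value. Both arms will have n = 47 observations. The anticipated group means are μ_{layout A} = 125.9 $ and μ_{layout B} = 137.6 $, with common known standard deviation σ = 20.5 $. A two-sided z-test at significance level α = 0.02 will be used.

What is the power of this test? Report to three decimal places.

Power ≈ 0.670

Standardized effect: d = |μ_{layout A} − μ_{layout B}| / σ = |125.9 − 137.6| / 20.5 = 0.5707
Noncentrality parameter: δ = d·√(n/2) = 0.5707 × √(47/2) = 2.7667
Two-sided α = 0.02 → critical value z_{0.01} = 2.326.
Power = Φ(δ − 2.326) + Φ(−δ − 2.326) = Φ(0.440) + Φ(-5.093) = 0.6702 + 0.0000 = 0.6702.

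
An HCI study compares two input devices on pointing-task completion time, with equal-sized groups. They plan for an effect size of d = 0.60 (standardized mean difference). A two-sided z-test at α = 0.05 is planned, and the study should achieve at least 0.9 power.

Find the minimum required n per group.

n = 59 per group

Set Φ(δ − 1.960) = 0.9; then δ − 1.960 = Φ⁻¹(0.9) = 1.282, giving δ = 3.242.
(Ignoring the negligible lower-tail rejection probability gives the usual closed-form inversion.)
δ = d·√(n/2) ⇒ n = 2(δ/d)² = 2 × (3.242 / 0.60)² = 58.37.
Round up to the next whole unit.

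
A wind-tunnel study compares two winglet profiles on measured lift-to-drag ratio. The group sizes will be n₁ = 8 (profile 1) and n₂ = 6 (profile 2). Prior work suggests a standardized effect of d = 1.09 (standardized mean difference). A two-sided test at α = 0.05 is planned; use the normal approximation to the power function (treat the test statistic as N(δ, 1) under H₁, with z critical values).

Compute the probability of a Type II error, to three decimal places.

β ≈ 0.477

Noncentrality parameter: δ = d / √(1/n₁ + 1/n₂) = 1.09 / √(1/8 + 1/6) = 2.0183
Critical value for a two-sided test at α = 0.05: z_{α/2} = 1.960.
Power = Φ(δ − 1.960) + Φ(−δ − 1.960) = Φ(0.058) + Φ(-3.978) = 0.5233 + 0.0000 = 0.5233.
Type II error: β = 1 − power = 1 − 0.5233 = 0.4767.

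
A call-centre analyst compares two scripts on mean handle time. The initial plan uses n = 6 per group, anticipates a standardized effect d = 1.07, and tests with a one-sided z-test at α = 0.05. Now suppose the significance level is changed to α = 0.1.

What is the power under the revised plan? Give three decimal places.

δ = d·√(n/2) = 1.07 × √(6/2) = 1.8533 (unchanged). New critical value: z_{0.1} = 1.282.
Revised power = P(Z > 1.282 − δ) = Φ(0.572) = 0.7163.

Power ≈ 0.716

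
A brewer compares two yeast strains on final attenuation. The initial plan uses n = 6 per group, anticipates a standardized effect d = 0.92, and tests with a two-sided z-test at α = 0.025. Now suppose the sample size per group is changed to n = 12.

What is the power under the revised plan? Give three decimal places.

Power ≈ 0.505

With n = 12 per group: δ = d·√(n/2) = 0.92 × √(12/2) = 2.2535. Critical value z_{0.0125} = 2.241.
Revised power = Φ(δ − 2.241) + Φ(−δ − 2.241) = Φ(0.012) + Φ(-4.495) = 0.5048 + 0.0000 = 0.5048.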